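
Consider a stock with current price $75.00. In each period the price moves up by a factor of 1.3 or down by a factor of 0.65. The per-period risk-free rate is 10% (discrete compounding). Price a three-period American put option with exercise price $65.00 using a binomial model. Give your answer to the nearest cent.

Risk-neutral probability p = (1 + 0.1 − 0.65)/(1.3 − 0.65) = 0.4500/0.6500 = 0.6923
Terminal stock prices: S_uuu = 164.8, S_uud = 82.39, S_udd = 41.19, S_ddd = 20.6
Terminal payoffs (K − S): max(-99.78, 0) = 0, max(-17.39, 0) = 0, max(23.81, 0) = 23.81, max(44.4, 0) = 44.4
Node uu (S = 126.8): continuation = 1/1.1·[0.6923·0.0000 + 0.3077·0.0000] = 0.0000; exercise value = 0.0000 ≤ continuation, so V_uu = 0.0000
Node ud (S = 63.38): continuation = 1/1.1·[0.6923·0.0000 + 0.3077·23.8062] = 6.6591; exercise value = 1.6250 ≤ continuation, so V_ud = 6.6591
Node dd (S = 31.69): continuation = 1/1.1·[0.6923·23.8062 + 0.3077·44.4031] = 27.4034; exercise value = 33.3125 > continuation, so V_dd = 33.3125 (exercise)
Node u (S = 97.5): continuation = 1/1.1·[0.6923·0.0000 + 0.3077·6.6591] = 1.8627; exercise value = 0.0000 ≤ continuation, so V_u = 1.8627
Node d (S = 48.75): continuation = 1/1.1·[0.6923·6.6591 + 0.3077·33.3125] = 13.5092; exercise value = 16.2500 > continuation, so V_d = 16.2500 (exercise)
Node 0 (S = 75): continuation = 1/1.1·[0.6923·1.8627 + 0.3077·16.2500] = 5.7178; exercise value = 0.0000 ≤ continuation, so V_0 = 5.7178

$5.72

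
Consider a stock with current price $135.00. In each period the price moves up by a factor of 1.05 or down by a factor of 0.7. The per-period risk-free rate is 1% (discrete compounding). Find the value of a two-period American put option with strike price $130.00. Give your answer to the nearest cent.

Risk-neutral probability p = (1 + 0.01 − 0.7)/(1.05 − 0.7) = 0.3100/0.3500 = 0.8857
Terminal stock prices: S_uu = 148.8, S_ud = 99.22, S_dd = 66.15
Terminal payoffs (K − S): max(-18.84, 0) = 0, max(30.78, 0) = 30.78, max(63.85, 0) = 63.85
Node u (S = 141.8): continuation = 1/1.01·[0.8857·0.0000 + 0.1143·30.7750] = 3.4823; exercise value = 0.0000 ≤ continuation, so V_u = 3.4823
Node d (S = 94.5): continuation = 1/1.01·[0.8857·30.7750 + 0.1143·63.8500] = 34.2129; exercise value = 35.5000 > continuation, so V_d = 35.5000 (exercise)
Node 0 (S = 135): continuation = 1/1.01·[0.8857·3.4823 + 0.1143·35.5000] = 7.0708; exercise value = 0.0000 ≤ continuation, so V_0 = 7.0708

$7.07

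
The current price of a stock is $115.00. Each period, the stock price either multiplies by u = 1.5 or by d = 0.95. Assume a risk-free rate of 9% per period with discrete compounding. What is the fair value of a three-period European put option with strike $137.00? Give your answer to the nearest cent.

Risk-neutral probability p = (1 + 0.09 − 0.95)/(1.5 − 0.95) = 0.1400/0.5500 = 0.2545
Terminal stock prices: S_uuu = 388.1, S_uud = 245.8, S_udd = 155.7, S_ddd = 98.6
Terminal payoffs (K − S): max(-251.1, 0) = 0, max(-108.8, 0) = 0, max(-18.68, 0) = 0, max(38.4, 0) = 38.4
Node uu (S = 258.8): V_uu = 1/1.09·[0.2545·0.0000 + 0.7455·0.0000] = 0.0000
Node ud (S = 163.9): V_ud = 1/1.09·[0.2545·0.0000 + 0.7455·0.0000] = 0.0000
Node dd (S = 103.8): V_dd = 1/1.09·[0.2545·0.0000 + 0.7455·38.4019] = 26.2632
Node u (S = 172.5): V_u = 1/1.09·[0.2545·0.0000 + 0.7455·0.0000] = 0.0000
Node d (S = 109.2): V_d = 1/1.09·[0.2545·0.0000 + 0.7455·26.2632] = 17.9615
Node 0 (S = 115): V_0 = 1/1.09·[0.2545·0.0000 + 0.7455·17.9615] = 12.2839

$12.28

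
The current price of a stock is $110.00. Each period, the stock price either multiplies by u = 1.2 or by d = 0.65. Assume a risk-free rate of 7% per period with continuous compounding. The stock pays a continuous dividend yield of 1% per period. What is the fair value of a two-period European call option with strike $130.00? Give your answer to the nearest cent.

$13.84

Per-period risk-free factor R = e^0.07 = 1.0725; dividend-adjusted growth = e^(0.07−0.01) = 1.0618.
Risk-neutral probability p = (1.0618 − 0.65)/(1.2 − 0.65) = 0.4118/0.5500 = 0.7488
Terminal stock prices: S_uu = 158.4, S_ud = 85.8, S_dd = 46.48
Terminal payoffs (S − K): max(28.4, 0) = 28.4, max(-44.2, 0) = 0, max(-83.53, 0) = 0
Node u (S = 132): V_u = e^(−0.07)·[0.7488·28.4000 + 0.2512·0.0000] = 19.8280
Node d (S = 71.5): V_d = e^(−0.07)·[0.7488·0.0000 + 0.2512·0.0000] = 0.0000
Node 0 (S = 110): V_0 = e^(−0.07)·[0.7488·19.8280 + 0.2512·0.0000] = 13.8434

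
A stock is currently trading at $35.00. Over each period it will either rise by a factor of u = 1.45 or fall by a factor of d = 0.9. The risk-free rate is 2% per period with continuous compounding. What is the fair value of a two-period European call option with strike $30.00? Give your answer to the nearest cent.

$7.14

Risk-neutral probability p = (e^0.02 − 0.9)/(1.45 − 0.9) = 0.1202/0.5500 = 0.2185
Terminal stock prices: S_uu = 73.59, S_ud = 45.68, S_dd = 28.35
Terminal payoffs (S − K): max(43.59, 0) = 43.59, max(15.68, 0) = 15.68, max(-1.65, 0) = 0
Node u (S = 50.75): V_u = e^(−0.02)·[0.2185·43.5875 + 0.7815·15.6750] = 21.3440
Node d (S = 31.5): V_d = e^(−0.02)·[0.2185·15.6750 + 0.7815·0.0000] = 3.3579
Node 0 (S = 35): V_0 = e^(−0.02)·[0.2185·21.3440 + 0.7815·3.3579] = 7.1444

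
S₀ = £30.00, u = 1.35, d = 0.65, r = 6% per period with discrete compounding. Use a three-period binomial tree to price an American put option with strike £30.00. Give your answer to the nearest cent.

£5.19

Risk-neutral probability p = (1 + 0.06 − 0.65)/(1.35 − 0.65) = 0.4100/0.7000 = 0.5857
Terminal stock prices: S_uuu = 73.81, S_uud = 35.54, S_udd = 17.11, S_ddd = 8.239
Terminal payoffs (K − S): max(-43.81, 0) = 0, max(-5.539, 0) = 0, max(12.89, 0) = 12.89, max(21.76, 0) = 21.76
Node uu (S = 54.68): continuation = 1/1.06·[0.5857·0.0000 + 0.4143·0.0000] = 0.0000; exercise value = 0.0000 ≤ continuation, so V_uu = 0.0000
Node ud (S = 26.32): continuation = 1/1.06·[0.5857·0.0000 + 0.4143·12.8887] = 5.0374; exercise value = 3.6750 ≤ continuation, so V_ud = 5.0374
Node dd (S = 12.68): continuation = 1/1.06·[0.5857·12.8887 + 0.4143·21.7613] = 15.6269; exercise value = 17.3250 > continuation, so V_dd = 17.3250 (exercise)
Node u (S = 40.5): continuation = 1/1.06·[0.5857·0.0000 + 0.4143·5.0374] = 1.9688; exercise value = 0.0000 ≤ continuation, so V_u = 1.9688
Node d (S = 19.5): continuation = 1/1.06·[0.5857·5.0374 + 0.4143·17.3250] = 9.5547; exercise value = 10.5000 > continuation, so V_d = 10.5000 (exercise)
Node 0 (S = 30): continuation = 1/1.06·[0.5857·1.9688 + 0.4143·10.5000] = 5.1916; exercise value = 0.0000 ≤ continuation, so V_0 = 5.1916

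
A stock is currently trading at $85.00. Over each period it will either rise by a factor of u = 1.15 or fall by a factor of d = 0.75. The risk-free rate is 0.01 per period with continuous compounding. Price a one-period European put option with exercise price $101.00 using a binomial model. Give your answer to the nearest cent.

$15.00

Risk-neutral probability p = (e^0.01 − 0.75)/(1.15 − 0.75) = 0.2601/0.4000 = 0.6501
Terminal stock prices: S_u = 97.75, S_d = 63.75
Terminal payoffs (K − S): max(3.25, 0) = 3.25, max(37.25, 0) = 37.25
Node 0 (S = 85): V_0 = e^(−0.01)·[0.6501·3.2500 + 0.3499·37.2500] = 14.9950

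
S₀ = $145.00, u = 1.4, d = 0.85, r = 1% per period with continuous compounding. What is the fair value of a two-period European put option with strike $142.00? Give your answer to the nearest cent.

Risk-neutral probability p = (e^0.01 − 0.85)/(1.4 − 0.85) = 0.1601/0.5500 = 0.2910
Terminal stock prices: S_uu = 284.2, S_ud = 172.5, S_dd = 104.8
Terminal payoffs (K − S): max(-142.2, 0) = 0, max(-30.55, 0) = 0, max(37.24, 0) = 37.24
Node u (S = 203): V_u = e^(−0.01)·[0.2910·0.0000 + 0.7090·0.0000] = 0.0000
Node d (S = 123.2): V_d = e^(−0.01)·[0.2910·0.0000 + 0.7090·37.2375] = 26.1387
Node 0 (S = 145): V_0 = e^(−0.01)·[0.2910·0.0000 + 0.7090·26.1387] = 18.3479

$18.35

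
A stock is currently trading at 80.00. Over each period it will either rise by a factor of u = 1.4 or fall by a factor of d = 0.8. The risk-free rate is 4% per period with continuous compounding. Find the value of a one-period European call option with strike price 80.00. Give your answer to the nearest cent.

12.34

Risk-neutral probability p = (e^0.04 − 0.8)/(1.4 − 0.8) = 0.2408/0.6000 = 0.4014
Terminal stock prices: S_u = 112, S_d = 64
Terminal payoffs (S − K): max(32, 0) = 32, max(-16, 0) = 0
Node 0 (S = 80): V_0 = e^(−0.04)·[0.4014·32.0000 + 0.5986·0.0000] = 12.3397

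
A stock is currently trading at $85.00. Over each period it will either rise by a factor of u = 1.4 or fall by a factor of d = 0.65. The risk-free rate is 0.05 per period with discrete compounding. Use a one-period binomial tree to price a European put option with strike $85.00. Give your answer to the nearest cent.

$13.22

Risk-neutral probability p = (1 + 0.05 − 0.65)/(1.4 − 0.65) = 0.4000/0.7500 = 0.5333
Terminal stock prices: S_u = 119, S_d = 55.25
Terminal payoffs (K − S): max(-34, 0) = 0, max(29.75, 0) = 29.75
Node 0 (S = 85): V_0 = 1/1.05·[0.5333·0.0000 + 0.4667·29.7500] = 13.2222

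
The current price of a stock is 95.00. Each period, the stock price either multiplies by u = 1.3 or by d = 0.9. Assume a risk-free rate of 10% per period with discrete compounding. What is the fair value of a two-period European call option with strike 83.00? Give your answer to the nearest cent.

Risk-neutral probability p = (1 + 0.1 − 0.9)/(1.3 − 0.9) = 0.2000/0.4000 = 0.5000
Terminal stock prices: S_uu = 160.6, S_ud = 111.2, S_dd = 76.95
Terminal payoffs (S − K): max(77.55, 0) = 77.55, max(28.15, 0) = 28.15, max(-6.05, 0) = 0
Node u (S = 123.5): V_u = 1/1.1·[0.5000·77.5500 + 0.5000·28.1500] = 48.0455
Node d (S = 85.5): V_d = 1/1.1·[0.5000·28.1500 + 0.5000·0.0000] = 12.7955
Node 0 (S = 95): V_0 = 1/1.1·[0.5000·48.0455 + 0.5000·12.7955] = 27.6550

27.65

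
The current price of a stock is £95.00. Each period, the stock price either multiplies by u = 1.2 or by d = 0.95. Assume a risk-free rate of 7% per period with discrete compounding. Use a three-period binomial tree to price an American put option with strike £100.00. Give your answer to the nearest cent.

£5.00

Risk-neutral probability p = (1 + 0.07 − 0.95)/(1.2 − 0.95) = 0.1200/0.2500 = 0.4800
Terminal stock prices: S_uuu = 164.2, S_uud = 130, S_udd = 102.9, S_ddd = 81.45
Terminal payoffs (K − S): max(-64.16, 0) = 0, max(-29.96, 0) = 0, max(-2.885, 0) = 0, max(18.55, 0) = 18.55
Node uu (S = 136.8): continuation = 1/1.07·[0.4800·0.0000 + 0.5200·0.0000] = 0.0000; exercise value = 0.0000 ≤ continuation, so V_uu = 0.0000
Node ud (S = 108.3): continuation = 1/1.07·[0.4800·0.0000 + 0.5200·0.0000] = 0.0000; exercise value = 0.0000 ≤ continuation, so V_ud = 0.0000
Node dd (S = 85.74): continuation = 1/1.07·[0.4800·0.0000 + 0.5200·18.5494] = 9.0146; exercise value = 14.2625 > continuation, so V_dd = 14.2625 (exercise)
Node u (S = 114): continuation = 1/1.07·[0.4800·0.0000 + 0.5200·0.0000] = 0.0000; exercise value = 0.0000 ≤ continuation, so V_u = 0.0000
Node d (S = 90.25): continuation = 1/1.07·[0.4800·0.0000 + 0.5200·14.2625] = 6.9313; exercise value = 9.7500 > continuation, so V_d = 9.7500 (exercise)
Node 0 (S = 95): continuation = 1/1.07·[0.4800·0.0000 + 0.5200·9.7500] = 4.7383; exercise value = 5.0000 > continuation, so V_0 = 5.0000 (exercise)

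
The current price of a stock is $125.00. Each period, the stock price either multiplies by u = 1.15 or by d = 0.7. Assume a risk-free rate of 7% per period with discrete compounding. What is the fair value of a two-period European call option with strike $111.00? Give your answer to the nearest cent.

Risk-neutral probability p = (1 + 0.07 − 0.7)/(1.15 − 0.7) = 0.3700/0.4500 = 0.8222
Terminal stock prices: S_uu = 165.3, S_ud = 100.6, S_dd = 61.25
Terminal payoffs (S − K): max(54.31, 0) = 54.31, max(-10.38, 0) = 0, max(-49.75, 0) = 0
Node u (S = 143.8): V_u = 1/1.07·[0.8222·54.3125 + 0.1778·0.0000] = 41.7355
Node d (S = 87.5): V_d = 1/1.07·[0.8222·0.0000 + 0.1778·0.0000] = 0.0000
Node 0 (S = 125): V_0 = 1/1.07·[0.8222·41.7355 + 0.1778·0.0000] = 32.0709

$32.07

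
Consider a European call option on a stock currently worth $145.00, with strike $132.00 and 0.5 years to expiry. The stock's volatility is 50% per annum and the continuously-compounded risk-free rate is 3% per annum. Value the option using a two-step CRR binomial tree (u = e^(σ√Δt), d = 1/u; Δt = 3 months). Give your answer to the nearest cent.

CRR parameters: u = e^(σ√Δt) = e^(0.5·√0.25) = 1.2840, d = 1/u = 0.7788
Per-period rate: rΔt = 0.03·0.25 = 0.0075, so R = e^0.0075 = 1.0075
Risk-neutral probability p = (e^0.0075 − 0.7788)/(1.2840 − 0.7788) = 0.2287/0.5052 = 0.4527
Terminal stock prices: S_uu = 239.1, S_ud = 145, S_dd = 87.95
Terminal payoffs (S − K): max(107.1, 0) = 107.1, max(13, 0) = 13, max(-44.05, 0) = 0
Node u (S = 186.2): V_u = e^(−0.0075)·[0.4527·107.0646 + 0.5473·13.0000] = 55.1700
Node d (S = 112.9): V_d = e^(−0.0075)·[0.4527·13.0000 + 0.5473·0.0000] = 5.8414
Node 0 (S = 145): V_0 = e^(−0.0075)·[0.4527·55.1700 + 0.5473·5.8414] = 27.9632

$27.96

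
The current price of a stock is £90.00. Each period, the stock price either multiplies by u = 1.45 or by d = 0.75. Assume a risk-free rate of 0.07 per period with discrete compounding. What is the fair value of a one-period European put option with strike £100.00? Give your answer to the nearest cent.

£16.49

Risk-neutral probability p = (1 + 0.07 − 0.75)/(1.45 − 0.75) = 0.3200/0.7000 = 0.4571
Terminal stock prices: S_u = 130.5, S_d = 67.5
Terminal payoffs (K − S): max(-30.5, 0) = 0, max(32.5, 0) = 32.5
Node 0 (S = 90): V_0 = 1/1.07·[0.4571·0.0000 + 0.5429·32.5000] = 16.4887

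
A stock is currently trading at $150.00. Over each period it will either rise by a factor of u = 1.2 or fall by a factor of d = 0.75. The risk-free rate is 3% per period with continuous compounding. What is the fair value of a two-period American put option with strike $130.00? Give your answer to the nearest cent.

$6.40

Risk-neutral probability p = (e^0.03 − 0.75)/(1.2 − 0.75) = 0.2805/0.4500 = 0.6232
Terminal stock prices: S_uu = 216, S_ud = 135, S_dd = 84.38
Terminal payoffs (K − S): max(-86, 0) = 0, max(-5, 0) = 0, max(45.62, 0) = 45.62
Node u (S = 180): continuation = e^(−0.03)·[0.6232·0.0000 + 0.3768·0.0000] = 0.0000; exercise value = 0.0000 ≤ continuation, so V_u = 0.0000
Node d (S = 112.5): continuation = e^(−0.03)·[0.6232·0.0000 + 0.3768·45.6250] = 16.6820; exercise value = 17.5000 > continuation, so V_d = 17.5000 (exercise)
Node 0 (S = 150): continuation = e^(−0.03)·[0.6232·0.0000 + 0.3768·17.5000] = 6.3986; exercise value = 0.0000 ≤ continuation, so V_0 = 6.3986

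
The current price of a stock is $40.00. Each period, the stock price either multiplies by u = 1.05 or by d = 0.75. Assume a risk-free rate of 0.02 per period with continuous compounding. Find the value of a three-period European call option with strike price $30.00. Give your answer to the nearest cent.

Risk-neutral probability p = (e^0.02 − 0.75)/(1.05 − 0.75) = 0.2702/0.3000 = 0.9007
Terminal stock prices: S_uuu = 46.31, S_uud = 33.08, S_udd = 23.62, S_ddd = 16.88
Terminal payoffs (S − K): max(16.31, 0) = 16.31, max(3.075, 0) = 3.075, max(-6.375, 0) = 0, max(-13.12, 0) = 0
Node uu (S = 44.1): V_uu = e^(−0.02)·[0.9007·16.3050 + 0.0993·3.0750] = 14.6940
Node ud (S = 31.5): V_ud = e^(−0.02)·[0.9007·3.0750 + 0.0993·0.0000] = 2.7147
Node dd (S = 22.5): V_dd = e^(−0.02)·[0.9007·0.0000 + 0.0993·0.0000] = 0.0000
Node u (S = 42): V_u = e^(−0.02)·[0.9007·14.6940 + 0.0993·2.7147] = 13.2367
Node d (S = 30): V_d = e^(−0.02)·[0.9007·2.7147 + 0.0993·0.0000] = 2.3967
Node 0 (S = 40): V_0 = e^(−0.02)·[0.9007·13.2367 + 0.0993·2.3967] = 11.9192

$11.92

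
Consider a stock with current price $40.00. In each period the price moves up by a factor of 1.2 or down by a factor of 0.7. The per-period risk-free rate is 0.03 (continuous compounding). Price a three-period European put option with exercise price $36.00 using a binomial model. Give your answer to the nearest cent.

Risk-neutral probability p = (e^0.03 − 0.7)/(1.2 − 0.7) = 0.3305/0.5000 = 0.6609
Terminal stock prices: S_uuu = 69.12, S_uud = 40.32, S_udd = 23.52, S_ddd = 13.72
Terminal payoffs (K − S): max(-33.12, 0) = 0, max(-4.32, 0) = 0, max(12.48, 0) = 12.48, max(22.28, 0) = 22.28
Node uu (S = 57.6): V_uu = e^(−0.03)·[0.6609·0.0000 + 0.3391·0.0000] = 0.0000
Node ud (S = 33.6): V_ud = e^(−0.03)·[0.6609·0.0000 + 0.3391·12.4800] = 4.1068
Node dd (S = 19.6): V_dd = e^(−0.03)·[0.6609·12.4800 + 0.3391·22.2800] = 15.3360
Node u (S = 48): V_u = e^(−0.03)·[0.6609·0.0000 + 0.3391·4.1068] = 1.3514
Node d (S = 28): V_d = e^(−0.03)·[0.6609·4.1068 + 0.3391·15.3360] = 7.6806
Node 0 (S = 40): V_0 = e^(−0.03)·[0.6609·1.3514 + 0.3391·7.6806] = 3.3942

$3.39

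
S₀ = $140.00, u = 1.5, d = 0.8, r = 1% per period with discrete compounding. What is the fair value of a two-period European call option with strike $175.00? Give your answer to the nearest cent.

$12.35

Risk-neutral probability p = (1 + 0.01 − 0.8)/(1.5 − 0.8) = 0.2100/0.7000 = 0.3000
Terminal stock prices: S_uu = 315, S_ud = 168, S_dd = 89.6
Terminal payoffs (S − K): max(140, 0) = 140, max(-7, 0) = 0, max(-85.4, 0) = 0
Node u (S = 210): V_u = 1/1.01·[0.3000·140.0000 + 0.7000·0.0000] = 41.5842
Node d (S = 112): V_d = 1/1.01·[0.3000·0.0000 + 0.7000·0.0000] = 0.0000
Node 0 (S = 140): V_0 = 1/1.01·[0.3000·41.5842 + 0.7000·0.0000] = 12.3517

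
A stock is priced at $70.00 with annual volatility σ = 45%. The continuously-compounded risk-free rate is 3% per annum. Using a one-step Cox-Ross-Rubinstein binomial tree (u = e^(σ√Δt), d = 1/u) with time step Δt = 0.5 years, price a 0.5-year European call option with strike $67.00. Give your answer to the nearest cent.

CRR parameters: u = e^(σ√Δt) = e^(0.45·√0.5) = 1.3746, d = 1/u = 0.7275
Per-period rate: rΔt = 0.03·0.5 = 0.015, so R = e^0.015 = 1.0151
Risk-neutral probability p = (e^0.015 − 0.7275)/(1.3746 − 0.7275) = 0.2877/0.6472 = 0.4445
Terminal stock prices: S_u = 96.23, S_d = 50.92
Terminal payoffs (S − K): max(29.23, 0) = 29.23, max(-16.08, 0) = 0
Node 0 (S = 70): V_0 = e^(−0.015)·[0.4445·29.2254 + 0.5555·0.0000] = 12.7963

$12.80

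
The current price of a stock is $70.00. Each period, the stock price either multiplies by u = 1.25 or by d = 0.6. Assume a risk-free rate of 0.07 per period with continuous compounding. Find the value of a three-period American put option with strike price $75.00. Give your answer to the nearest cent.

$13.38

Risk-neutral probability p = (e^0.07 − 0.6)/(1.25 − 0.6) = 0.4725/0.6500 = 0.7269
Terminal stock prices: S_uuu = 136.7, S_uud = 65.62, S_udd = 31.5, S_ddd = 15.12
Terminal payoffs (K − S): max(-61.72, 0) = 0, max(9.375, 0) = 9.375, max(43.5, 0) = 43.5, max(59.88, 0) = 59.88
Node uu (S = 109.4): continuation = e^(−0.07)·[0.7269·0.0000 + 0.2731·9.3750] = 2.3869; exercise value = 0.0000 ≤ continuation, so V_uu = 2.3869
Node ud (S = 52.5): continuation = e^(−0.07)·[0.7269·9.3750 + 0.2731·43.5000] = 17.4295; exercise value = 22.5000 > continuation, so V_ud = 22.5000 (exercise)
Node dd (S = 25.2): continuation = e^(−0.07)·[0.7269·43.5000 + 0.2731·59.8800] = 44.7295; exercise value = 49.8000 > continuation, so V_dd = 49.8000 (exercise)
Node u (S = 87.5): continuation = e^(−0.07)·[0.7269·2.3869 + 0.2731·22.5000] = 7.3464; exercise value = 0.0000 ≤ continuation, so V_u = 7.3464
Node d (S = 42): continuation = e^(−0.07)·[0.7269·22.5000 + 0.2731·49.8000] = 27.9295; exercise value = 33.0000 > continuation, so V_d = 33.0000 (exercise)
Node 0 (S = 70): continuation = e^(−0.07)·[0.7269·7.3464 + 0.2731·33.0000] = 13.3812; exercise value = 5.0000 ≤ continuation, so V_0 = 13.3812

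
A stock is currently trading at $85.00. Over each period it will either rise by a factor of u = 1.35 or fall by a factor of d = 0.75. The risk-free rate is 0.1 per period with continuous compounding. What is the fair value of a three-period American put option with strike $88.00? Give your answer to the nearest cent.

$10.67

Risk-neutral probability p = (e^0.1 − 0.75)/(1.35 − 0.75) = 0.3552/0.6000 = 0.5920
Terminal stock prices: S_uuu = 209.1, S_uud = 116.2, S_udd = 64.55, S_ddd = 35.86
Terminal payoffs (K − S): max(-121.1, 0) = 0, max(-28.18, 0) = 0, max(23.45, 0) = 23.45, max(52.14, 0) = 52.14
Node uu (S = 154.9): continuation = e^(−0.1)·[0.5920·0.0000 + 0.4080·0.0000] = 0.0000; exercise value = 0.0000 ≤ continuation, so V_uu = 0.0000
Node ud (S = 86.06): continuation = e^(−0.1)·[0.5920·0.0000 + 0.4080·23.4531] = 8.6593; exercise value = 1.9375 ≤ continuation, so V_ud = 8.6593
Node dd (S = 47.81): continuation = e^(−0.1)·[0.5920·23.4531 + 0.4080·52.1406] = 31.8132; exercise value = 40.1875 > continuation, so V_dd = 40.1875 (exercise)
Node u (S = 114.8): continuation = e^(−0.1)·[0.5920·0.0000 + 0.4080·8.6593] = 3.1972; exercise value = 0.0000 ≤ continuation, so V_u = 3.1972
Node d (S = 63.75): continuation = e^(−0.1)·[0.5920·8.6593 + 0.4080·40.1875] = 19.4760; exercise value = 24.2500 > continuation, so V_d = 24.2500 (exercise)
Node 0 (S = 85): continuation = e^(−0.1)·[0.5920·3.1972 + 0.4080·24.2500] = 10.6660; exercise value = 3.0000 ≤ continuation, so V_0 = 10.6660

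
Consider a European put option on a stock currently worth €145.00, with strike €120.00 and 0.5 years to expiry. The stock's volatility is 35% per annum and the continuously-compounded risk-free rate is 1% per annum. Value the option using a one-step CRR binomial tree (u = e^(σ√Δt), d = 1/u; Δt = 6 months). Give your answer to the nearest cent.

€3.73

CRR parameters: u = e^(σ√Δt) = e^(0.35·√0.5) = 1.2808, d = 1/u = 0.7808
Per-period rate: rΔt = 0.01·0.5 = 0.005, so R = e^0.005 = 1.0050
Risk-neutral probability p = (e^0.005 − 0.7808)/(1.2808 − 0.7808) = 0.2243/0.5000 = 0.4485
Terminal stock prices: S_u = 185.7, S_d = 113.2
Terminal payoffs (K − S): max(-65.72, 0) = 0, max(6.79, 0) = 6.79
Node 0 (S = 145): V_0 = e^(−0.005)·[0.4485·0.0000 + 0.5515·6.7898] = 3.7261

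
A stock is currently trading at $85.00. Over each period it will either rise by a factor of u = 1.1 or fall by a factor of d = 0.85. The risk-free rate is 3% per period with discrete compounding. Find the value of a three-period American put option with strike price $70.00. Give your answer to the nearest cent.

$0.89

Risk-neutral probability p = (1 + 0.03 − 0.85)/(1.1 − 0.85) = 0.1800/0.2500 = 0.7200
Terminal stock prices: S_uuu = 113.1, S_uud = 87.42, S_udd = 67.55, S_ddd = 52.2
Terminal payoffs (K − S): max(-43.14, 0) = 0, max(-17.42, 0) = 0, max(2.446, 0) = 2.446, max(17.8, 0) = 17.8
Node uu (S = 102.9): continuation = 1/1.03·[0.7200·0.0000 + 0.2800·0.0000] = 0.0000; exercise value = 0.0000 ≤ continuation, so V_uu = 0.0000
Node ud (S = 79.48): continuation = 1/1.03·[0.7200·0.0000 + 0.2800·2.4462] = 0.6650; exercise value = 0.0000 ≤ continuation, so V_ud = 0.6650
Node dd (S = 61.41): continuation = 1/1.03·[0.7200·2.4462 + 0.2800·17.7994] = 6.5487; exercise value = 8.5875 > continuation, so V_dd = 8.5875 (exercise)
Node u (S = 93.5): continuation = 1/1.03·[0.7200·0.0000 + 0.2800·0.6650] = 0.1808; exercise value = 0.0000 ≤ continuation, so V_u = 0.1808
Node d (S = 72.25): continuation = 1/1.03·[0.7200·0.6650 + 0.2800·8.5875] = 2.7993; exercise value = 0.0000 ≤ continuation, so V_d = 2.7993
Node 0 (S = 85): continuation = 1/1.03·[0.7200·0.1808 + 0.2800·2.7993] = 0.8873; exercise value = 0.0000 ≤ continuation, so V_0 = 0.8873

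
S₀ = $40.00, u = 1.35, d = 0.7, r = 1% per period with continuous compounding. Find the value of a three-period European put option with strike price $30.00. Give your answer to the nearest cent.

Risk-neutral probability p = (e^0.01 − 0.7)/(1.35 − 0.7) = 0.3101/0.6500 = 0.4770
Terminal stock prices: S_uuu = 98.42, S_uud = 51.03, S_udd = 26.46, S_ddd = 13.72
Terminal payoffs (K − S): max(-68.42, 0) = 0, max(-21.03, 0) = 0, max(3.54, 0) = 3.54, max(16.28, 0) = 16.28
Node uu (S = 72.9): V_uu = e^(−0.01)·[0.4770·0.0000 + 0.5230·0.0000] = 0.0000
Node ud (S = 37.8): V_ud = e^(−0.01)·[0.4770·0.0000 + 0.5230·3.5400] = 1.8330
Node dd (S = 19.6): V_dd = e^(−0.01)·[0.4770·3.5400 + 0.5230·16.2800] = 10.1015
Node u (S = 54): V_u = e^(−0.01)·[0.4770·0.0000 + 0.5230·1.8330] = 0.9491
Node d (S = 28): V_d = e^(−0.01)·[0.4770·1.8330 + 0.5230·10.1015] = 6.0962
Node 0 (S = 40): V_0 = e^(−0.01)·[0.4770·0.9491 + 0.5230·6.0962] = 3.6048

$3.60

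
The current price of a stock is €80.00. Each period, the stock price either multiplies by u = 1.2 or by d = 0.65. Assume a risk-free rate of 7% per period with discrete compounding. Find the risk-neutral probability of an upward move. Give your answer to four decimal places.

Risk-neutral probability p = (1 + 0.07 − 0.65)/(1.2 − 0.65) = 0.4200/0.5500 = 0.7636

p = 0.7636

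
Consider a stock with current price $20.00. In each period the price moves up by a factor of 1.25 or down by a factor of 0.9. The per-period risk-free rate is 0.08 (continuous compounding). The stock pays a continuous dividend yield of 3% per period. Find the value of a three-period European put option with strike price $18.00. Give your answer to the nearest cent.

Per-period risk-free factor R = e^0.08 = 1.0833; dividend-adjusted growth = e^(0.08−0.03) = 1.0513.
Risk-neutral probability p = (1.0513 − 0.9)/(1.25 − 0.9) = 0.1513/0.3500 = 0.4322
Terminal stock prices: S_uuu = 39.06, S_uud = 28.12, S_udd = 20.25, S_ddd = 14.58
Terminal payoffs (K − S): max(-21.06, 0) = 0, max(-10.12, 0) = 0, max(-2.25, 0) = 0, max(3.42, 0) = 3.42
Node uu (S = 31.25): V_uu = e^(−0.08)·[0.4322·0.0000 + 0.5678·0.0000] = 0.0000
Node ud (S = 22.5): V_ud = e^(−0.08)·[0.4322·0.0000 + 0.5678·0.0000] = 0.0000
Node dd (S = 16.2): V_dd = e^(−0.08)·[0.4322·0.0000 + 0.5678·3.4200] = 1.7926
Node u (S = 25): V_u = e^(−0.08)·[0.4322·0.0000 + 0.5678·0.0000] = 0.0000
Node d (S = 18): V_d = e^(−0.08)·[0.4322·0.0000 + 0.5678·1.7926] = 0.9396
Node 0 (S = 20): V_0 = e^(−0.08)·[0.4322·0.0000 + 0.5678·0.9396] = 0.4925

$0.49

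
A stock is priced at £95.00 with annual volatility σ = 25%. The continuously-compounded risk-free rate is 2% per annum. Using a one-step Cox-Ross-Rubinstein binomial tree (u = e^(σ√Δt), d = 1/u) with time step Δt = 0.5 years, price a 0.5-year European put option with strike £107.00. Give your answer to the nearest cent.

CRR parameters: u = e^(σ√Δt) = e^(0.25·√0.5) = 1.1934, d = 1/u = 0.8380
Per-period rate: rΔt = 0.02·0.5 = 0.01, so R = e^0.01 = 1.0101
Risk-neutral probability p = (e^0.01 − 0.8380)/(1.1934 − 0.8380) = 0.1721/0.3554 = 0.4842
Terminal stock prices: S_u = 113.4, S_d = 79.61
Terminal payoffs (K − S): max(-6.37, 0) = 0, max(27.39, 0) = 27.39
Node 0 (S = 95): V_0 = e^(−0.01)·[0.4842·0.0000 + 0.5158·27.3931] = 13.9888

£13.99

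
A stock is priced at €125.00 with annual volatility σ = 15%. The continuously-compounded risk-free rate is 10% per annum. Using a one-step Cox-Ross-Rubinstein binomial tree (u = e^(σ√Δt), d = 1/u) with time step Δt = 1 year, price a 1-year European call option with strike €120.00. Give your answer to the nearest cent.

CRR parameters: u = e^(σ√Δt) = e^(0.15·√1) = 1.1618, d = 1/u = 0.8607
Per-period rate: rΔt = 0.1·1 = 0.1, so R = e^0.1 = 1.1052
Risk-neutral probability p = (e^0.1 − 0.8607)/(1.1618 − 0.8607) = 0.2445/0.3011 = 0.8118
Terminal stock prices: S_u = 145.2, S_d = 107.6
Terminal payoffs (S − K): max(25.23, 0) = 25.23, max(-12.41, 0) = 0
Node 0 (S = 125): V_0 = e^(−0.1)·[0.8118·25.2293 + 0.1882·0.0000] = 18.5327

€18.53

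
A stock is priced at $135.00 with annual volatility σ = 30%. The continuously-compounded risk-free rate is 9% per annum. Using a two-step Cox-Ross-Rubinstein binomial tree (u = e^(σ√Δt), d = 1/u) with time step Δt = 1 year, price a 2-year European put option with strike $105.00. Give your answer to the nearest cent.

$4.55

CRR parameters: u = e^(σ√Δt) = e^(0.3·√1) = 1.3499, d = 1/u = 0.7408
Per-period rate: rΔt = 0.09·1 = 0.09, so R = e^0.09 = 1.0942
Risk-neutral probability p = (e^0.09 − 0.7408)/(1.3499 − 0.7408) = 0.3534/0.6090 = 0.5802
Terminal stock prices: S_uu = 246, S_ud = 135, S_dd = 74.09
Terminal payoffs (K − S): max(-141, 0) = 0, max(-30, 0) = 0, max(30.91, 0) = 30.91
Node u (S = 182.2): V_u = e^(−0.09)·[0.5802·0.0000 + 0.4198·0.0000] = 0.0000
Node d (S = 100): V_d = e^(−0.09)·[0.5802·0.0000 + 0.4198·30.9104] = 11.8598
Node 0 (S = 135): V_0 = e^(−0.09)·[0.5802·0.0000 + 0.4198·11.8598] = 4.5504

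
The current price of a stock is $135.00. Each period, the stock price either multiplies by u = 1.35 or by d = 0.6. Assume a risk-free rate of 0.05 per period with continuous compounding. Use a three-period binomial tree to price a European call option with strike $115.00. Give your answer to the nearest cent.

$52.86

Risk-neutral probability p = (e^0.05 − 0.6)/(1.35 − 0.6) = 0.4513/0.7500 = 0.6017
Terminal stock prices: S_uuu = 332.2, S_uud = 147.6, S_udd = 65.61, S_ddd = 29.16
Terminal payoffs (S − K): max(217.2, 0) = 217.2, max(32.62, 0) = 32.62, max(-49.39, 0) = 0, max(-85.84, 0) = 0
Node uu (S = 246): V_uu = e^(−0.05)·[0.6017·217.1506 + 0.3983·32.6225] = 136.6461
Node ud (S = 109.3): V_ud = e^(−0.05)·[0.6017·32.6225 + 0.3983·0.0000] = 18.6715
Node dd (S = 48.6): V_dd = e^(−0.05)·[0.6017·0.0000 + 0.3983·0.0000] = 0.0000
Node u (S = 182.2): V_u = e^(−0.05)·[0.6017·136.6461 + 0.3983·18.6715] = 85.2836
Node d (S = 81): V_d = e^(−0.05)·[0.6017·18.6715 + 0.3983·0.0000] = 10.6866
Node 0 (S = 135): V_0 = e^(−0.05)·[0.6017·85.2836 + 0.3983·10.6866] = 52.8610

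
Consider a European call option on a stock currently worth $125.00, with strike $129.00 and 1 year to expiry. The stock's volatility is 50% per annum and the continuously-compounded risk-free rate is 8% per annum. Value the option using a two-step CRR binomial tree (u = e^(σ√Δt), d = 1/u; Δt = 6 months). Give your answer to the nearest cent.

CRR parameters: u = e^(σ√Δt) = e^(0.5·√0.5) = 1.4241, d = 1/u = 0.7022
Per-period rate: rΔt = 0.08·0.5 = 0.04, so R = e^0.04 = 1.0408
Risk-neutral probability p = (e^0.04 − 0.7022)/(1.4241 − 0.7022) = 0.3386/0.7219 = 0.4691
Terminal stock prices: S_uu = 253.5, S_ud = 125, S_dd = 61.63
Terminal payoffs (S − K): max(124.5, 0) = 124.5, max(-4, 0) = 0, max(-67.37, 0) = 0
Node u (S = 178): V_u = e^(−0.04)·[0.4691·124.5144 + 0.5309·0.0000] = 56.1136
Node d (S = 87.77): V_d = e^(−0.04)·[0.4691·0.0000 + 0.5309·0.0000] = 0.0000
Node 0 (S = 125): V_0 = e^(−0.04)·[0.4691·56.1136 + 0.5309·0.0000] = 25.2881

$25.29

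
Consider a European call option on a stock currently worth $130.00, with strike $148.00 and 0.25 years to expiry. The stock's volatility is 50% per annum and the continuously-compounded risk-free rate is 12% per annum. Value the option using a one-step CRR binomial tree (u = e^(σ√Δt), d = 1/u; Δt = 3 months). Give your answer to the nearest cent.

$9.15

CRR parameters: u = e^(σ√Δt) = e^(0.5·√0.25) = 1.2840, d = 1/u = 0.7788
Per-period rate: rΔt = 0.12·0.25 = 0.03, so R = e^0.03 = 1.0305
Risk-neutral probability p = (e^0.03 − 0.7788)/(1.2840 − 0.7788) = 0.2517/0.5052 = 0.4981
Terminal stock prices: S_u = 166.9, S_d = 101.2
Terminal payoffs (S − K): max(18.92, 0) = 18.92, max(-46.76, 0) = 0
Node 0 (S = 130): V_0 = e^(−0.03)·[0.4981·18.9233 + 0.5019·0.0000] = 9.1472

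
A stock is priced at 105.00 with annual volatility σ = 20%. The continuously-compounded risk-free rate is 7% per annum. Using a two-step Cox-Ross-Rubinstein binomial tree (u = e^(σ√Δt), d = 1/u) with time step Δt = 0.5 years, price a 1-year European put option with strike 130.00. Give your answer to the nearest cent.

19.24

CRR parameters: u = e^(σ√Δt) = e^(0.2·√0.5) = 1.1519, d = 1/u = 0.8681
Per-period rate: rΔt = 0.07·0.5 = 0.035, so R = e^0.035 = 1.0356
Risk-neutral probability p = (e^0.035 − 0.8681)/(1.1519 − 0.8681) = 0.1675/0.2838 = 0.5902
Terminal stock prices: S_uu = 139.3, S_ud = 105, S_dd = 79.13
Terminal payoffs (K − S): max(-9.324, 0) = 0, max(25, 0) = 25, max(50.87, 0) = 50.87
Node u (S = 121): V_u = e^(−0.035)·[0.5902·0.0000 + 0.4098·25.0000] = 9.8922
Node d (S = 91.15): V_d = e^(−0.035)·[0.5902·25.0000 + 0.4098·50.8680] = 34.3757
Node 0 (S = 105): V_0 = e^(−0.035)·[0.5902·9.8922 + 0.4098·34.3757] = 19.2397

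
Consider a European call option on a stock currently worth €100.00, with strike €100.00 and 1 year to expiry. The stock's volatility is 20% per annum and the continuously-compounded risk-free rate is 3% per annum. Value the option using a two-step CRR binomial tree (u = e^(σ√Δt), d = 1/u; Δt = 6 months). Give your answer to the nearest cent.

€8.51

CRR parameters: u = e^(σ√Δt) = e^(0.2·√0.5) = 1.1519, d = 1/u = 0.8681
Per-period rate: rΔt = 0.03·0.5 = 0.015, so R = e^0.015 = 1.0151
Risk-neutral probability p = (e^0.015 − 0.8681)/(1.1519 − 0.8681) = 0.1470/0.2838 = 0.5180
Terminal stock prices: S_uu = 132.7, S_ud = 100, S_dd = 75.36
Terminal payoffs (S − K): max(32.69, 0) = 32.69, max(0, 0) = 0, max(-24.64, 0) = 0
Node u (S = 115.2): V_u = e^(−0.015)·[0.5180·32.6896 + 0.4820·0.0000] = 16.6798
Node d (S = 86.81): V_d = e^(−0.015)·[0.5180·0.0000 + 0.4820·0.0000] = 0.0000
Node 0 (S = 100): V_0 = e^(−0.015)·[0.5180·16.6798 + 0.4820·0.0000] = 8.5108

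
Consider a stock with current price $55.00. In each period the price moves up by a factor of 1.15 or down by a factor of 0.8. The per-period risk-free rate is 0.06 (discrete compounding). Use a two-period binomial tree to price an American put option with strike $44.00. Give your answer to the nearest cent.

$0.52

Risk-neutral probability p = (1 + 0.06 − 0.8)/(1.15 − 0.8) = 0.2600/0.3500 = 0.7429
Terminal stock prices: S_uu = 72.74, S_ud = 50.6, S_dd = 35.2
Terminal payoffs (K − S): max(-28.74, 0) = 0, max(-6.6, 0) = 0, max(8.8, 0) = 8.8
Node u (S = 63.25): continuation = 1/1.06·[0.7429·0.0000 + 0.2571·0.0000] = 0.0000; exercise value = 0.0000 ≤ continuation, so V_u = 0.0000
Node d (S = 44): continuation = 1/1.06·[0.7429·0.0000 + 0.2571·8.8000] = 2.1348; exercise value = 0.0000 ≤ continuation, so V_d = 2.1348
Node 0 (S = 55): continuation = 1/1.06·[0.7429·0.0000 + 0.2571·2.1348] = 0.5179; exercise value = 0.0000 ≤ continuation, so V_0 = 0.5179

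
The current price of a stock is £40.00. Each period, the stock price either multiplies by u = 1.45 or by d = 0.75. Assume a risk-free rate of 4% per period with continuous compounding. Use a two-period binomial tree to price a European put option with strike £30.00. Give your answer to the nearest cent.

£2.37

Risk-neutral probability p = (e^0.04 − 0.75)/(1.45 − 0.75) = 0.2908/0.7000 = 0.4154
Terminal stock prices: S_uu = 84.1, S_ud = 43.5, S_dd = 22.5
Terminal payoffs (K − S): max(-54.1, 0) = 0, max(-13.5, 0) = 0, max(7.5, 0) = 7.5
Node u (S = 58): V_u = e^(−0.04)·[0.4154·0.0000 + 0.5846·0.0000] = 0.0000
Node d (S = 30): V_d = e^(−0.04)·[0.4154·0.0000 + 0.5846·7.5000] = 4.2123
Node 0 (S = 40): V_0 = e^(−0.04)·[0.4154·0.0000 + 0.5846·4.2123] = 2.3658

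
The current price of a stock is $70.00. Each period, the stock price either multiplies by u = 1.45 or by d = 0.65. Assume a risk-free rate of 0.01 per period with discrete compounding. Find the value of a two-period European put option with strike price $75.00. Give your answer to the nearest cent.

$17.85

Risk-neutral probability p = (1 + 0.01 − 0.65)/(1.45 − 0.65) = 0.3600/0.8000 = 0.4500
Terminal stock prices: S_uu = 147.2, S_ud = 65.98, S_dd = 29.58
Terminal payoffs (K − S): max(-72.18, 0) = 0, max(9.025, 0) = 9.025, max(45.42, 0) = 45.42
Node u (S = 101.5): V_u = 1/1.01·[0.4500·0.0000 + 0.5500·9.0250] = 4.9146
Node d (S = 45.5): V_d = 1/1.01·[0.4500·9.0250 + 0.5500·45.4250] = 28.7574
Node 0 (S = 70): V_0 = 1/1.01·[0.4500·4.9146 + 0.5500·28.7574] = 17.8497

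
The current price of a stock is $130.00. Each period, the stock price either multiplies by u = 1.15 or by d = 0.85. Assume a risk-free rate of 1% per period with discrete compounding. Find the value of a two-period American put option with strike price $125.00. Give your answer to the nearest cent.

$6.70

Risk-neutral probability p = (1 + 0.01 − 0.85)/(1.15 − 0.85) = 0.1600/0.3000 = 0.5333
Terminal stock prices: S_uu = 171.9, S_ud = 127.1, S_dd = 93.92
Terminal payoffs (K − S): max(-46.92, 0) = 0, max(-2.075, 0) = 0, max(31.08, 0) = 31.08
Node u (S = 149.5): continuation = 1/1.01·[0.5333·0.0000 + 0.4667·0.0000] = 0.0000; exercise value = 0.0000 ≤ continuation, so V_u = 0.0000
Node d (S = 110.5): continuation = 1/1.01·[0.5333·0.0000 + 0.4667·31.0750] = 14.3581; exercise value = 14.5000 > continuation, so V_d = 14.5000 (exercise)
Node 0 (S = 130): continuation = 1/1.01·[0.5333·0.0000 + 0.4667·14.5000] = 6.6997; exercise value = 0.0000 ≤ continuation, so V_0 = 6.6997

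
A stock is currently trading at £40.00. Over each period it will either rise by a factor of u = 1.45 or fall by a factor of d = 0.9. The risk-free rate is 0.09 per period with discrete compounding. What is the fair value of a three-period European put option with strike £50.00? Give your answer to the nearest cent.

Risk-neutral probability p = (1 + 0.09 − 0.9)/(1.45 − 0.9) = 0.1900/0.5500 = 0.3455
Terminal stock prices: S_uuu = 121.9, S_uud = 75.69, S_udd = 46.98, S_ddd = 29.16
Terminal payoffs (K − S): max(-71.94, 0) = 0, max(-25.69, 0) = 0, max(3.02, 0) = 3.02, max(20.84, 0) = 20.84
Node uu (S = 84.1): V_uu = 1/1.09·[0.3455·0.0000 + 0.6545·0.0000] = 0.0000
Node ud (S = 52.2): V_ud = 1/1.09·[0.3455·0.0000 + 0.6545·3.0200] = 1.8135
Node dd (S = 32.4): V_dd = 1/1.09·[0.3455·3.0200 + 0.6545·20.8400] = 13.4716
Node u (S = 58): V_u = 1/1.09·[0.3455·0.0000 + 0.6545·1.8135] = 1.0890
Node d (S = 36): V_d = 1/1.09·[0.3455·1.8135 + 0.6545·13.4716] = 8.6644
Node 0 (S = 40): V_0 = 1/1.09·[0.3455·1.0890 + 0.6545·8.6644] = 5.5481

£5.55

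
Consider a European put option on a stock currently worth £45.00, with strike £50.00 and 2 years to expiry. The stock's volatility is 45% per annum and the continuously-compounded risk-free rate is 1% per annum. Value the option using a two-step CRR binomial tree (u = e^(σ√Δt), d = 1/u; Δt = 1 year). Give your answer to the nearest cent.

£13.53

CRR parameters: u = e^(σ√Δt) = e^(0.45·√1) = 1.5683, d = 1/u = 0.6376
Per-period rate: rΔt = 0.01·1 = 0.01, so R = e^0.01 = 1.0101
Risk-neutral probability p = (e^0.01 − 0.6376)/(1.5683 − 0.6376) = 0.3724/0.9307 = 0.4002
Terminal stock prices: S_uu = 110.7, S_ud = 45, S_dd = 18.3
Terminal payoffs (K − S): max(-60.68, 0) = 0, max(5, 0) = 5, max(31.7, 0) = 31.7
Node u (S = 70.57): V_u = e^(−0.01)·[0.4002·0.0000 + 0.5998·5.0000] = 2.9694
Node d (S = 28.69): V_d = e^(−0.01)·[0.4002·5.0000 + 0.5998·31.7044] = 20.8092
Node 0 (S = 45): V_0 = e^(−0.01)·[0.4002·2.9694 + 0.5998·20.8092] = 13.5344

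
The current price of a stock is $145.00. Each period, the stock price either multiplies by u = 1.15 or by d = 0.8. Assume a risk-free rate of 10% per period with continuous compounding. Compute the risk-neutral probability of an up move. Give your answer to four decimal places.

p = 0.8719

Risk-neutral probability p = (e^0.1 − 0.8)/(1.15 − 0.8) = 0.3052/0.3500 = 0.8719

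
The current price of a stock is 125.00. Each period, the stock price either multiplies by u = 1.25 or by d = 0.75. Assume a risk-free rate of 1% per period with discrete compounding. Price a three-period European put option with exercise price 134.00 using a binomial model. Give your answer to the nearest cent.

Risk-neutral probability p = (1 + 0.01 − 0.75)/(1.25 − 0.75) = 0.2600/0.5000 = 0.5200
Terminal stock prices: S_uuu = 244.1, S_uud = 146.5, S_udd = 87.89, S_ddd = 52.73
Terminal payoffs (K − S): max(-110.1, 0) = 0, max(-12.48, 0) = 0, max(46.11, 0) = 46.11, max(81.27, 0) = 81.27
Node uu (S = 195.3): V_uu = 1/1.01·[0.5200·0.0000 + 0.4800·0.0000] = 0.0000
Node ud (S = 117.2): V_ud = 1/1.01·[0.5200·0.0000 + 0.4800·46.1094] = 21.9134
Node dd (S = 70.31): V_dd = 1/1.01·[0.5200·46.1094 + 0.4800·81.2656] = 62.3608
Node u (S = 156.2): V_u = 1/1.01·[0.5200·0.0000 + 0.4800·21.9134] = 10.4143
Node d (S = 93.75): V_d = 1/1.01·[0.5200·21.9134 + 0.4800·62.3608] = 40.9189
Node 0 (S = 125): V_0 = 1/1.01·[0.5200·10.4143 + 0.4800·40.9189] = 24.8084

24.81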